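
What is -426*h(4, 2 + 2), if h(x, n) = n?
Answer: -1704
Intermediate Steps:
-426*h(4, 2 + 2) = -426*(2 + 2) = -426*4 = -1704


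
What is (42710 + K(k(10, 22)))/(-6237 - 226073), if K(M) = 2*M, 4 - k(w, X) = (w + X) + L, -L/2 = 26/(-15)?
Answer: -319853/1742325 ≈ -0.18358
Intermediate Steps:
L = 52/15 (L = -52/(-15) = -52*(-1)/15 = -2*(-26/15) = 52/15 ≈ 3.4667)
k(w, X) = 8/15 - X - w (k(w, X) = 4 - ((w + X) + 52/15) = 4 - ((X + w) + 52/15) = 4 - (52/15 + X + w) = 4 + (-52/15 - X - w) = 8/15 - X - w)
(42710 + K(k(10, 22)))/(-6237 - 226073) = (42710 + 2*(8/15 - 1*22 - 1*10))/(-6237 - 226073) = (42710 + 2*(8/15 - 22 - 10))/(-232310) = (42710 + 2*(-472/15))*(-1/232310) = (42710 - 944/15)*(-1/232310) = (639706/15)*(-1/232310) = -319853/1742325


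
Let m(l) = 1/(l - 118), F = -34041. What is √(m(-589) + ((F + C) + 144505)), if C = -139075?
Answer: I*√14301180446/707 ≈ 169.15*I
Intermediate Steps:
m(l) = 1/(-118 + l)
√(m(-589) + ((F + C) + 144505)) = √(1/(-118 - 589) + ((-34041 - 139075) + 144505)) = √(1/(-707) + (-173116 + 144505)) = √(-1/707 - 28611) = √(-20227978/707) = I*√14301180446/707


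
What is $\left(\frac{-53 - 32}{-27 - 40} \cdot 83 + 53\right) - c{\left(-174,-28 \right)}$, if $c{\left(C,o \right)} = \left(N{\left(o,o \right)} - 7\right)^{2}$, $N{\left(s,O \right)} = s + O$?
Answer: $- \frac{255317}{67} \approx -3810.7$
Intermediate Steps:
$N{\left(s,O \right)} = O + s$
$c{\left(C,o \right)} = \left(-7 + 2 o\right)^{2}$ ($c{\left(C,o \right)} = \left(\left(o + o\right) - 7\right)^{2} = \left(2 o - 7\right)^{2} = \left(-7 + 2 o\right)^{2}$)
$\left(\frac{-53 - 32}{-27 - 40} \cdot 83 + 53\right) - c{\left(-174,-28 \right)} = \left(\frac{-53 - 32}{-27 - 40} \cdot 83 + 53\right) - \left(-7 + 2 \left(-28\right)\right)^{2} = \left(- \frac{85}{-67} \cdot 83 + 53\right) - \left(-7 - 56\right)^{2} = \left(\left(-85\right) \left(- \frac{1}{67}\right) 83 + 53\right) - \left(-63\right)^{2} = \left(\frac{85}{67} \cdot 83 + 53\right) - 3969 = \left(\frac{7055}{67} + 53\right) - 3969 = \frac{10606}{67} - 3969 = - \frac{255317}{67}$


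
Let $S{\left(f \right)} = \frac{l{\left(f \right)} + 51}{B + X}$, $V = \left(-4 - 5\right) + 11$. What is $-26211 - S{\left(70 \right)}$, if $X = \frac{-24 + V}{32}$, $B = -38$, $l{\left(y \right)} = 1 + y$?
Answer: $- \frac{16222657}{619} \approx -26208.0$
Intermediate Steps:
$V = 2$ ($V = -9 + 11 = 2$)
$X = - \frac{11}{16}$ ($X = \frac{-24 + 2}{32} = \left(-22\right) \frac{1}{32} = - \frac{11}{16} \approx -0.6875$)
$S{\left(f \right)} = - \frac{832}{619} - \frac{16 f}{619}$ ($S{\left(f \right)} = \frac{\left(1 + f\right) + 51}{-38 - \frac{11}{16}} = \frac{52 + f}{- \frac{619}{16}} = \left(52 + f\right) \left(- \frac{16}{619}\right) = - \frac{832}{619} - \frac{16 f}{619}$)
$-26211 - S{\left(70 \right)} = -26211 - \left(- \frac{832}{619} - \frac{1120}{619}\right) = -26211 - - \frac{1952}{619} = -26211 + \frac{1952}{619} = - \frac{16222657}{619}$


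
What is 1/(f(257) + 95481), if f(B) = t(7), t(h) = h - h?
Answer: 1/95481 ≈ 1.0473e-5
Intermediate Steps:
t(h) = 0
f(B) = 0
1/(f(257) + 95481) = 1/(0 + 95481) = 1/95481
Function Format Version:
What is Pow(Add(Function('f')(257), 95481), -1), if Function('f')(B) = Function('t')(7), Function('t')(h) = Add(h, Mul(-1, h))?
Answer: Rational(1, 95481) ≈ 1.0473e-5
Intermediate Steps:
Function('t')(h) = 0
Function('f')(B) = 0
Pow(Add(Function('f')(257), 95481), -1) = Pow(Add(0, 95481), -1) = Pow(95481, -1) = Rational(1, 95481)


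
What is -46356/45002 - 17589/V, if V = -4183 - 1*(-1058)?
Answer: 323338839/70315625 ≈ 4.5984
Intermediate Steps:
V = -3125 (V = -4183 + 1058 = -3125)
-46356/45002 - 17589/V = -46356/45002 - 17589/(-3125) = -46356*1/45002 - 17589*(-1/3125) = -23178/22501 + 17589/3125 = 323338839/70315625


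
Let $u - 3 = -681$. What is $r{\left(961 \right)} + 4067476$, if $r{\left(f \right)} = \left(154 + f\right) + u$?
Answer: $4067913$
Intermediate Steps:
$u = -678$ ($u = 3 - 681 = -678$)
$r{\left(f \right)} = -524 + f$ ($r{\left(f \right)} = \left(154 + f\right) - 678 = -524 + f$)
$r{\left(961 \right)} + 4067476 = \left(-524 + 961\right) + 4067476 = 437 + 4067476 = 4067913$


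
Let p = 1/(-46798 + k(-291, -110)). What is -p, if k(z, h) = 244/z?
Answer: 291/13618462 ≈ 2.1368e-5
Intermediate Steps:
p = -291/13618462 (p = 1/(-46798 + 244/(-291)) = 1/(-46798 + 244*(-1/291)) = 1/(-46798 - 244/291) = 1/(-13618462/291) = -291/13618462 ≈ -2.1368e-5)
-p = -1*(-291/13618462) = 291/13618462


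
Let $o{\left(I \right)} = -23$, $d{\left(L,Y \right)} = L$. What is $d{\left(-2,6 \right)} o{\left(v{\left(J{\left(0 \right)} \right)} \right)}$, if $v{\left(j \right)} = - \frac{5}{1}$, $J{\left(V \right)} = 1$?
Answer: $46$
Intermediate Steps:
$v{\left(j \right)} = -5$ ($v{\left(j \right)} = \left(-5\right) 1 = -5$)
$d{\left(-2,6 \right)} o{\left(v{\left(J{\left(0 \right)} \right)} \right)} = \left(-2\right) \left(-23\right) = 46$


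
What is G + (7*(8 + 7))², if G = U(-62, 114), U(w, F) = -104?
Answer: 10921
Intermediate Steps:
G = -104
G + (7*(8 + 7))² = -104 + (7*(8 + 7))² = -104 + (7*15)² = -104 + 105² = -104 + 11025 = 10921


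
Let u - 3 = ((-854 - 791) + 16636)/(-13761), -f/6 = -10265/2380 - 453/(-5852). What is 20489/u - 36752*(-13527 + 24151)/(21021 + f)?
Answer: -5130270009634121/655353584460 ≈ -7828.3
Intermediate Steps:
f = 632064/24871 (f = -6*(-10265/2380 - 453/(-5852)) = -6*(-10265*1/2380 - 453*(-1/5852)) = -6*(-2053/476 + 453/5852) = -6*(-105344/24871) = 632064/24871 ≈ 25.414)
u = 8764/4587 (u = 3 + ((-854 - 791) + 16636)/(-13761) = 3 + (-1645 + 16636)*(-1/13761) = 3 + 14991*(-1/13761) = 3 - 4997/4587 = 8764/4587 ≈ 1.9106)
20489/u - 36752*(-13527 + 24151)/(21021 + f) = 20489/(8764/4587) - 36752*(-13527 + 24151)/(21021 + 632064/24871) = 20489*(4587/8764) - 36752/((523445355/24871)/10624) = 13426149/1252 - 36752/((523445355/24871)*(1/10624)) = 13426149/1252 - 36752/523445355/264229504 = 13426149/1252 - 36752*264229504/523445355 = 13426149/1252 - 9710962731008/523445355 = -5130270009634121/655353584460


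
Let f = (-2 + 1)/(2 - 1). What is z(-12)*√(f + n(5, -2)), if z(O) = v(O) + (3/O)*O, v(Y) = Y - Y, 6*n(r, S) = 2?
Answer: I*√6 ≈ 2.4495*I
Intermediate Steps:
n(r, S) = ⅓ (n(r, S) = (⅙)*2 = ⅓)
v(Y) = 0
z(O) = 3 (z(O) = 0 + (3/O)*O = 0 + 3 = 3)
f = -1 (f = -1/1 = -1*1 = -1)
z(-12)*√(f + n(5, -2)) = 3*√(-1 + ⅓) = 3*√(-⅔) = 3*(I*√6/3) = I*√6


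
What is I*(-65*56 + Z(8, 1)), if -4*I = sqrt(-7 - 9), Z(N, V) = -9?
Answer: 3649*I ≈ 3649.0*I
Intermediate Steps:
I = -I (I = -sqrt(-7 - 9)/4 = -I ≈ -1.0*I)
I*(-65*56 + Z(8, 1)) = (-I)*(-65*56 - 9) = (-I)*(-3640 - 9) = -I*(-3649) = 3649*I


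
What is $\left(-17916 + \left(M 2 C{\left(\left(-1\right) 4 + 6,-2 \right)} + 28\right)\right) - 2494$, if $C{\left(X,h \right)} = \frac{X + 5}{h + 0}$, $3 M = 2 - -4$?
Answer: $-20396$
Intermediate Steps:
$M = 2$ ($M = \frac{2 - -4}{3} = \frac{2 + 4}{3} = \frac{1}{3} \cdot 6 = 2$)
$C{\left(X,h \right)} = \frac{5 + X}{h}$
$\left(-17916 + \left(M 2 C{\left(\left(-1\right) 4 + 6,-2 \right)} + 28\right)\right) - 2494 = \left(-17916 + \left(2 \cdot 2 \frac{5 + \left(\left(-1\right) 4 + 6\right)}{-2} + 28\right)\right) - 2494 = \left(-17916 + \left(2 \cdot 2 \left(- \frac{5 + \left(-4 + 6\right)}{2}\right) + 28\right)\right) - 2494 = \left(-17916 + \left(2 \cdot 2 \left(- \frac{5 + 2}{2}\right) + 28\right)\right) - 2494 = \left(-17916 + \left(2 \cdot 2 \left(\left(- \frac{1}{2}\right) 7\right) + 28\right)\right) - 2494 = \left(-17916 + \left(2 \cdot 2 \left(- \frac{7}{2}\right) + 28\right)\right) - 2494 = \left(-17916 + \left(2 \left(-7\right) + 28\right)\right) - 2494 = \left(-17916 + \left(-14 + 28\right)\right) - 2494 = \left(-17916 + 14\right) - 2494 = -17902 - 2494 = -20396$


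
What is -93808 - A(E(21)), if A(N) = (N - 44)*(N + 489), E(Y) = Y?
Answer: -82078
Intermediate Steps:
A(N) = (-44 + N)*(489 + N)
-93808 - A(E(21)) = -93808 - (-21516 + 21**2 + 445*21) = -93808 - (-21516 + 441 + 9345) = -93808 - 1*(-11730) = -93808 + 11730 = -82078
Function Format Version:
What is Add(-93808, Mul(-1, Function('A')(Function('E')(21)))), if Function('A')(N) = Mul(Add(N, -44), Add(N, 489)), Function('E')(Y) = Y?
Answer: -82078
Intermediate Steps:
Function('A')(N) = Mul(Add(-44, N), Add(489, N))
Add(-93808, Mul(-1, Function('A')(Function('E')(21)))) = Add(-93808, Mul(-1, Add(-21516, Pow(21, 2), Mul(445, 21)))) = Add(-93808, Mul(-1, Add(-21516, 441, 9345))) = Add(-93808, Mul(-1, -11730)) = Add(-93808, 11730) = -82078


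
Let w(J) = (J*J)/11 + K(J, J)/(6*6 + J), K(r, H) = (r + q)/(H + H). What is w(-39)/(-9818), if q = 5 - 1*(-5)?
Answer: -355595/25271532 ≈ -0.014071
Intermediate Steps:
q = 10 (q = 5 + 5 = 10)
K(r, H) = (10 + r)/(2*H) (K(r, H) = (r + 10)/(H + H) = (10 + r)/((2*H)) = (10 + r)*(1/(2*H)) = (10 + r)/(2*H))
w(J) = J²/11 + (10 + J)/(2*J*(36 + J)) (w(J) = (J*J)/11 + ((10 + J)/(2*J))/(6*6 + J) = J²*(1/11) + ((10 + J)/(2*J))/(36 + J) = J²/11 + (10 + J)/(2*J*(36 + J)))
w(-39)/(-9818) = ((1/22)*(110 + 11*(-39) + 2*(-39)³*(36 - 39))/(-39*(36 - 39)))/(-9818) = ((1/22)*(-1/39)*(110 - 429 + 2*(-59319)*(-3))/(-3))*(-1/9818) = ((1/22)*(-1/39)*(-⅓)*(110 - 429 + 355914))*(-1/9818) = ((1/22)*(-1/39)*(-⅓)*355595)*(-1/9818) = (355595/2574)*(-1/9818) = -355595/25271532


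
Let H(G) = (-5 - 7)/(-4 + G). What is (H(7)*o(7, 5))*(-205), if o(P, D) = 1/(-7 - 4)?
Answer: -820/11 ≈ -74.545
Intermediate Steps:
o(P, D) = -1/11 (o(P, D) = 1/(-11) = -1/11)
H(G) = -12/(-4 + G)
(H(7)*o(7, 5))*(-205) = (-12/(-4 + 7)*(-1/11))*(-205) = (-12/3*(-1/11))*(-205) = (-12*⅓*(-1/11))*(-205) = -4*(-1/11)*(-205) = (4/11)*(-205) = -820/11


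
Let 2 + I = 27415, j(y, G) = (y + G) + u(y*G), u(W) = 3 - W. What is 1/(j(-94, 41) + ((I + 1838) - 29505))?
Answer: 1/3550 ≈ 0.00028169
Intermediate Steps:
j(y, G) = 3 + G + y - G*y (j(y, G) = (y + G) + (3 - y*G) = (G + y) + (3 - G*y) = 3 + G + y - G*y)
I = 27413 (I = -2 + 27415 = 27413)
1/(j(-94, 41) + ((I + 1838) - 29505)) = 1/((3 + 41 - 94 - 1*41*(-94)) + ((27413 + 1838) - 29505)) = 1/((3 + 41 - 94 + 3854) + (29251 - 29505)) = 1/(3804 - 254) = 1/3550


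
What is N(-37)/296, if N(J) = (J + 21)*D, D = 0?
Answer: 0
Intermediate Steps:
N(J) = 0 (N(J) = (J + 21)*0 = (21 + J)*0 = 0)
N(-37)/296 = 0/296 = 0*(1/296) = 0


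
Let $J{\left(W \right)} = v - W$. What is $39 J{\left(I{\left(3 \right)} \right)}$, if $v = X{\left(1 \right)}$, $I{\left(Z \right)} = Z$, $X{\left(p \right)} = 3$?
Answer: $0$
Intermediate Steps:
$v = 3$
$J{\left(W \right)} = 3 - W$
$39 J{\left(I{\left(3 \right)} \right)} = 39 \left(3 - 3\right) = 39 \cdot 0 = 0$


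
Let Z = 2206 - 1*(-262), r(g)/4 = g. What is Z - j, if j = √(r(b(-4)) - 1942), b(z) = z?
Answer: 2468 - I*√1958 ≈ 2468.0 - 44.249*I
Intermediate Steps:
r(g) = 4*g
j = I*√1958 (j = √(4*(-4) - 1942) = √(-16 - 1942) = √(-1958) = I*√1958 ≈ 44.249*I)
Z = 2468 (Z = 2206 + 262 = 2468)
Z - j = 2468 - I*√1958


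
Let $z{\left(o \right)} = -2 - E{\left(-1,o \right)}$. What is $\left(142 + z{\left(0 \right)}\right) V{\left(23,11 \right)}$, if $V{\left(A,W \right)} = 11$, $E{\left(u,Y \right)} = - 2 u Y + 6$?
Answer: $1474$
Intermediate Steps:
$E{\left(u,Y \right)} = 6 - 2 Y u$ ($E{\left(u,Y \right)} = - 2 Y u + 6 = 6 - 2 Y u$)
$z{\left(o \right)} = -8 - 2 o$ ($z{\left(o \right)} = -2 - \left(6 - 2 o \left(-1\right)\right) = -2 - \left(6 + 2 o\right) = -8 - 2 o$)
$\left(142 + z{\left(0 \right)}\right) V{\left(23,11 \right)} = \left(142 - 8\right) 11 = 134 \cdot 11 = 1474$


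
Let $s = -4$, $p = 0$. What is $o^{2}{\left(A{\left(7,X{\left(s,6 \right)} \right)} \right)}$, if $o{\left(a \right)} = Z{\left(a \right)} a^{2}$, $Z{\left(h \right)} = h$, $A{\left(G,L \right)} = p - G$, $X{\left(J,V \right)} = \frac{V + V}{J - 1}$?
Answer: $117649$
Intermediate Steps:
$X{\left(J,V \right)} = \frac{2 V}{-1 + J}$
$A{\left(G,L \right)} = - G$ ($A{\left(G,L \right)} = 0 - G = - G$)
$o{\left(a \right)} = a^{3}$ ($o{\left(a \right)} = a a^{2} = a^{3}$)
$o^{2}{\left(A{\left(7,X{\left(s,6 \right)} \right)} \right)} = \left(\left(\left(-1\right) 7\right)^{3}\right)^{2} = \left(\left(-7\right)^{3}\right)^{2} = \left(-343\right)^{2} = 117649$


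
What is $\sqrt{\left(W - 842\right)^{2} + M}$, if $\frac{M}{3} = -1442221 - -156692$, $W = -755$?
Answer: $i \sqrt{1306178} \approx 1142.9 i$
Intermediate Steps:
$M = -3856587$ ($M = 3 \left(-1442221 - -156692\right) = 3 \left(-1442221 + 156692\right) = 3 \left(-1285529\right) = -3856587$)
$\sqrt{\left(W - 842\right)^{2} + M} = \sqrt{\left(-755 - 842\right)^{2} - 3856587} = \sqrt{\left(-1597\right)^{2} - 3856587} = \sqrt{2550409 - 3856587} = \sqrt{-1306178} = i \sqrt{1306178}$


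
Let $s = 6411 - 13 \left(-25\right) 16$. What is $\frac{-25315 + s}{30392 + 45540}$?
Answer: $- \frac{3426}{18983} \approx -0.18048$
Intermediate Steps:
$s = 11611$ ($s = 6411 - \left(-325\right) 16 = 6411 - -5200 = 6411 + 5200 = 11611$)
$\frac{-25315 + s}{30392 + 45540} = \frac{-25315 + 11611}{30392 + 45540} = - \frac{13704}{75932} = \left(-13704\right) \frac{1}{75932} = - \frac{3426}{18983}$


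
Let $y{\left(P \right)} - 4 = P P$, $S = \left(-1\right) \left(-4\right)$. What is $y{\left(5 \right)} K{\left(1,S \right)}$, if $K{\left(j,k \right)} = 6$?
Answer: $174$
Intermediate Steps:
$S = 4$
$y{\left(P \right)} = 4 + P^{2}$ ($y{\left(P \right)} = 4 + P P = 4 + P^{2}$)
$y{\left(5 \right)} K{\left(1,S \right)} = \left(4 + 5^{2}\right) 6 = \left(4 + 25\right) 6 = 29 \cdot 6 = 174$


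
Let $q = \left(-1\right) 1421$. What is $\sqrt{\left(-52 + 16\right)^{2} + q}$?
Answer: $5 i \sqrt{5} \approx 11.18 i$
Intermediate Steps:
$q = -1421$
$\sqrt{\left(-52 + 16\right)^{2} + q} = \sqrt{\left(-52 + 16\right)^{2} - 1421} = \sqrt{\left(-36\right)^{2} - 1421} = \sqrt{1296 - 1421} = \sqrt{-125} = 5 i \sqrt{5}$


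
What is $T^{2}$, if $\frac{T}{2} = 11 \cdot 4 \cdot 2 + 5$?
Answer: $34596$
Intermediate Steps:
$T = 186$ ($T = 2 \left(11 \cdot 4 \cdot 2 + 5\right) = 2 \left(11 \cdot 8 + 5\right) = 2 \left(88 + 5\right) = 2 \cdot 93 = 186$)
$T^{2} = 186^{2} = 34596$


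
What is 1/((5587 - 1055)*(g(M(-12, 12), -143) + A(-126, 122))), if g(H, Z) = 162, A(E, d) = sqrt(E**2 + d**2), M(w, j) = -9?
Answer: -81/10233256 + sqrt(7690)/10233256 ≈ 6.5401e-7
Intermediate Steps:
1/((5587 - 1055)*(g(M(-12, 12), -143) + A(-126, 122))) = 1/((5587 - 1055)*(162 + sqrt((-126)**2 + 122**2))) = 1/(4532*(162 + sqrt(15876 + 14884))) = 1/(4532*(162 + sqrt(30760))) = 1/(4532*(162 + 2*sqrt(7690))) = 1/(734184 + 9064*sqrt(7690))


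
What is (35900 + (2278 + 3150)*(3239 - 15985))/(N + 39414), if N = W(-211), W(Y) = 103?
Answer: -69149388/39517 ≈ -1749.9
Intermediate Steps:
N = 103
(35900 + (2278 + 3150)*(3239 - 15985))/(N + 39414) = (35900 + (2278 + 3150)*(3239 - 15985))/(103 + 39414) = (35900 + 5428*(-12746))/39517 = (35900 - 69185288)*(1/39517) = -69149388*1/39517 = -69149388/39517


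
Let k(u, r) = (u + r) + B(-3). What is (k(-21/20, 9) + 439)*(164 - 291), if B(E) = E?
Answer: -1127633/20 ≈ -56382.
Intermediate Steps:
k(u, r) = -3 + r + u (k(u, r) = (u + r) - 3 = (r + u) - 3 = -3 + r + u)
(k(-21/20, 9) + 439)*(164 - 291) = ((-3 + 9 - 21/20) + 439)*(164 - 291) = ((-3 + 9 - 21*1/20) + 439)*(-127) = ((-3 + 9 - 21/20) + 439)*(-127) = (99/20 + 439)*(-127) = (8879/20)*(-127) = -1127633/20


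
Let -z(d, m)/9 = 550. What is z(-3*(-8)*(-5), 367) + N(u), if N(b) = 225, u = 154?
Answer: -4725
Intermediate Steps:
z(d, m) = -4950 (z(d, m) = -9*550 = -4950)
z(-3*(-8)*(-5), 367) + N(u) = -4950 + 225 = -4725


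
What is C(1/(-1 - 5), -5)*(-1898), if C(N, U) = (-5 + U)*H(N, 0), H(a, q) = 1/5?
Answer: 3796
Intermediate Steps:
H(a, q) = ⅕
C(N, U) = -1 + U/5 (C(N, U) = (-5 + U)*(⅕) = -1 + U/5)
C(1/(-1 - 5), -5)*(-1898) = (-1 + (⅕)*(-5))*(-1898) = (-1 - 1)*(-1898) = -2*(-1898) = 3796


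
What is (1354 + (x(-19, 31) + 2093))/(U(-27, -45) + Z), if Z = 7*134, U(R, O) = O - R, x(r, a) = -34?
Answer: 3413/920 ≈ 3.7098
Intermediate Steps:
Z = 938
(1354 + (x(-19, 31) + 2093))/(U(-27, -45) + Z) = (1354 + (-34 + 2093))/((-45 - 1*(-27)) + 938) = (1354 + 2059)/((-45 + 27) + 938) = 3413/(-18 + 938) = 3413/920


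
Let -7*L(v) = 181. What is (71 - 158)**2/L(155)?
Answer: -52983/181 ≈ -292.72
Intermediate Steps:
L(v) = -181/7 (L(v) = -1/7*181 = -181/7)
(71 - 158)**2/L(155) = (71 - 158)**2/(-181/7) = (-87)**2*(-7/181) = 7569*(-7/181) = -52983/181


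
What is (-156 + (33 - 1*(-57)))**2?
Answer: 4356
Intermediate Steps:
(-156 + (33 - 1*(-57)))**2 = (-156 + (33 + 57))**2 = (-156 + 90)**2 = (-66)**2 = 4356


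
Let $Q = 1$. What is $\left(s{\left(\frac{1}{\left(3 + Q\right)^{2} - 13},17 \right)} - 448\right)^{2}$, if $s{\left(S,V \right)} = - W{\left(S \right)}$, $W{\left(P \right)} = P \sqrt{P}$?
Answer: $\frac{\left(4032 + \sqrt{3}\right)^{2}}{81} \approx 2.0088 \cdot 10^{5}$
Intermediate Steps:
$W{\left(P \right)} = P^{\frac{3}{2}}$
$s{\left(S,V \right)} = - S^{\frac{3}{2}}$
$\left(s{\left(\frac{1}{\left(3 + Q\right)^{2} - 13},17 \right)} - 448\right)^{2} = \left(- \left(\frac{1}{\left(3 + 1\right)^{2} - 13}\right)^{\frac{3}{2}} - 448\right)^{2} = \left(- \left(\frac{1}{4^{2} - 13}\right)^{\frac{3}{2}} - 448\right)^{2} = \left(- \left(\frac{1}{16 - 13}\right)^{\frac{3}{2}} - 448\right)^{2} = \left(- \left(\frac{1}{3}\right)^{\frac{3}{2}} - 448\right)^{2} = \left(- \frac{1}{3 \sqrt{3}} - 448\right)^{2} = \left(- \frac{\sqrt{3}}{9} - 448\right)^{2} = \left(-448 - \frac{\sqrt{3}}{9}\right)^{2}$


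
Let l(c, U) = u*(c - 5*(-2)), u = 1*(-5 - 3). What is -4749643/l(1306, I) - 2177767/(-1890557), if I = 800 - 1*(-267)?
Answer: 9002398352127/19903784096 ≈ 452.30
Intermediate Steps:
I = 1067 (I = 800 + 267 = 1067)
u = -8 (u = 1*(-8) = -8)
l(c, U) = -80 - 8*c (l(c, U) = -8*(c - 5*(-2)) = -8*(c + 10) = -8*(10 + c) = -80 - 8*c)
-4749643/l(1306, I) - 2177767/(-1890557) = -4749643/(-80 - 8*1306) - 2177767/(-1890557) = -4749643/(-80 - 10448) - 2177767*(-1/1890557) = -4749643/(-10528) + 2177767/1890557 = -4749643*(-1/10528) + 2177767/1890557 = 4749643/10528 + 2177767/1890557 = 9002398352127/19903784096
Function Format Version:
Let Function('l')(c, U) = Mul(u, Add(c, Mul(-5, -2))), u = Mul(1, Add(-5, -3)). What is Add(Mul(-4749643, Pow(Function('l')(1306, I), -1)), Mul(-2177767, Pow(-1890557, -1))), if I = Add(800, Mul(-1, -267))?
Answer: Rational(9002398352127, 19903784096) ≈ 452.30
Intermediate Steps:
I = 1067 (I = Add(800, 267) = 1067)
u = -8 (u = Mul(1, -8) = -8)
Function('l')(c, U) = Add(-80, Mul(-8, c)) (Function('l')(c, U) = Mul(-8, Add(c, Mul(-5, -2))) = Mul(-8, Add(c, 10)) = Mul(-8, Add(10, c)) = Add(-80, Mul(-8, c)))
Add(Mul(-4749643, Pow(Function('l')(1306, I), -1)), Mul(-2177767, Pow(-1890557, -1))) = Add(Mul(-4749643, Pow(Add(-80, Mul(-8, 1306)), -1)), Mul(-2177767, Pow(-1890557, -1))) = Add(Mul(-4749643, Pow(Add(-80, -10448), -1)), Mul(-2177767, Rational(-1, 1890557))) = Add(Mul(-4749643, Pow(-10528, -1)), Rational(2177767, 1890557)) = Add(Mul(-4749643, Rational(-1, 10528)), Rational(2177767, 1890557)) = Add(Rational(4749643, 10528), Rational(2177767, 1890557)) = Rational(9002398352127, 19903784096)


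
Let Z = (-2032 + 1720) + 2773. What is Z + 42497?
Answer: 44958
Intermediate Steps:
Z = 2461 (Z = -312 + 2773 = 2461)
Z + 42497 = 2461 + 42497 = 44958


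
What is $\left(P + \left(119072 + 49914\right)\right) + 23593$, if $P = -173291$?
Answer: $19288$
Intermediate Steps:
$\left(P + \left(119072 + 49914\right)\right) + 23593 = \left(-173291 + \left(119072 + 49914\right)\right) + 23593 = \left(-173291 + 168986\right) + 23593 = -4305 + 23593 = 19288$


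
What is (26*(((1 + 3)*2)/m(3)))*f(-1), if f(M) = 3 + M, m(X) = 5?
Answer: 416/5 ≈ 83.200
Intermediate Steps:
(26*(((1 + 3)*2)/m(3)))*f(-1) = (26*(((1 + 3)*2)/5))*(3 - 1) = (26*((4*2)*(1/5)))*2 = (26*(8*(1/5)))*2 = (26*(8/5))*2 = (208/5)*2 = 416/5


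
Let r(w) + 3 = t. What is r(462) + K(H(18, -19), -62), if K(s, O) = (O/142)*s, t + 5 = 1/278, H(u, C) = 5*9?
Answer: -545643/19738 ≈ -27.644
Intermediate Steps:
H(u, C) = 45
t = -1389/278 (t = -5 + 1/278 = -1389/278 ≈ -4.9964)
r(w) = -2223/278 (r(w) = -3 - 1389/278 = -2223/278)
K(s, O) = O*s/142 (K(s, O) = (O*(1/142))*s = (O/142)*s = O*s/142)
r(462) + K(H(18, -19), -62) = -2223/278 + (1/142)*(-62)*45 = -2223/278 - 1395/71 = -545643/19738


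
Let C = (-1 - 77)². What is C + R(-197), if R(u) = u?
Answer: 5887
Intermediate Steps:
C = 6084 (C = (-78)² = 6084)
C + R(-197) = 6084 - 197 = 5887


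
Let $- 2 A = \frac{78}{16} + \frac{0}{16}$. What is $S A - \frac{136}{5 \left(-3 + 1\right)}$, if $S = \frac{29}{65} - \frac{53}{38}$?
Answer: $\frac{48373}{3040} \approx 15.912$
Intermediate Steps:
$A = - \frac{39}{16}$ ($A = - \frac{\frac{78}{16} + \frac{0}{16}}{2} = - \frac{78 \cdot \frac{1}{16} + 0 \cdot \frac{1}{16}}{2} = - \frac{\frac{39}{8} + 0}{2} = \left(- \frac{1}{2}\right) \frac{39}{8} = - \frac{39}{16} \approx -2.4375$)
$S = - \frac{2343}{2470}$ ($S = 29 \cdot \frac{1}{65} - \frac{53}{38} = \frac{29}{65} - \frac{53}{38} = - \frac{2343}{2470} \approx -0.94858$)
$S A - \frac{136}{5 \left(-3 + 1\right)} = \left(- \frac{2343}{2470}\right) \left(- \frac{39}{16}\right) - \frac{136}{5 \left(-3 + 1\right)} = \frac{7029}{3040} - \frac{136}{5 \left(-2\right)} = \frac{7029}{3040} - \frac{136}{-10} = \frac{7029}{3040} - - \frac{68}{5} = \frac{7029}{3040} + \frac{68}{5} = \frac{48373}{3040}$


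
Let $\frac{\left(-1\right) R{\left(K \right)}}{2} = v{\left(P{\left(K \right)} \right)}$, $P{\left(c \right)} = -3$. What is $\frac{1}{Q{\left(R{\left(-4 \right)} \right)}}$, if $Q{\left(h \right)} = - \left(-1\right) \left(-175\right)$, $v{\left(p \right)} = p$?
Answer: $- \frac{1}{175} \approx -0.0057143$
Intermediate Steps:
$R{\left(K \right)} = 6$ ($R{\left(K \right)} = \left(-2\right) \left(-3\right) = 6$)
$Q{\left(h \right)} = -175$ ($Q{\left(h \right)} = \left(-1\right) 175 = -175$)
$\frac{1}{Q{\left(R{\left(-4 \right)} \right)}} = \frac{1}{-175} = - \frac{1}{175}$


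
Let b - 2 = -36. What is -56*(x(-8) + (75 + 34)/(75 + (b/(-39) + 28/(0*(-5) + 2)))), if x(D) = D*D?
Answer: -12799976/3505 ≈ -3651.9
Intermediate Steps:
b = -34 (b = 2 - 36 = -34)
x(D) = D²
-56*(x(-8) + (75 + 34)/(75 + (b/(-39) + 28/(0*(-5) + 2)))) = -56*((-8)² + (75 + 34)/(75 + (-34/(-39) + 28/(0*(-5) + 2)))) = -56*(64 + 109/(75 + (-34*(-1/39) + 28/(0 + 2)))) = -56*(64 + 109/(75 + (34/39 + 28/2))) = -56*(64 + 109/(75 + (34/39 + 28*(½)))) = -56*(64 + 109/(75 + (34/39 + 14))) = -56*(64 + 109/(75 + 580/39)) = -56*(64 + 109/(3505/39)) = -56*(64 + 109*(39/3505)) = -56*(64 + 4251/3505) = -56*228571/3505 = -12799976/3505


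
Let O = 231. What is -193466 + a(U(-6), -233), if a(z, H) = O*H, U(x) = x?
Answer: -247289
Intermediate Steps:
a(z, H) = 231*H
-193466 + a(U(-6), -233) = -193466 + 231*(-233) = -193466 - 53823 = -247289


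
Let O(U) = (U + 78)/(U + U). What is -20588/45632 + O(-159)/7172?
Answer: -489075761/1084090832 ≈ -0.45114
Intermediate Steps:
O(U) = (78 + U)/(2*U) (O(U) = (78 + U)/((2*U)) = (78 + U)*(1/(2*U)) = (78 + U)/(2*U))
-20588/45632 + O(-159)/7172 = -20588/45632 + ((½)*(78 - 159)/(-159))/7172 = -20588*1/45632 + ((½)*(-1/159)*(-81))*(1/7172) = -5147/11408 + (27/106)*(1/7172) = -5147/11408 + 27/760232 = -489075761/1084090832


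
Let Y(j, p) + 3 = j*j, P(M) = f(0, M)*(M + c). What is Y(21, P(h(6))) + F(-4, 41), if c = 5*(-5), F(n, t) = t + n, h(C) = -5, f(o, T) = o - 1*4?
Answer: 475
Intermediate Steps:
f(o, T) = -4 + o (f(o, T) = o - 4 = -4 + o)
F(n, t) = n + t
c = -25
P(M) = 100 - 4*M (P(M) = (-4 + 0)*(M - 25) = -4*(-25 + M) = 100 - 4*M)
Y(j, p) = -3 + j² (Y(j, p) = -3 + j*j = -3 + j²)
Y(21, P(h(6))) + F(-4, 41) = (-3 + 21²) + (-4 + 41) = (-3 + 441) + 37 = 438 + 37 = 475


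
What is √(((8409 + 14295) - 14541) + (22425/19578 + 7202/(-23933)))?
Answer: √6972840562712206/924182 ≈ 90.354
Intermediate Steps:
√(((8409 + 14295) - 14541) + (22425/19578 + 7202/(-23933))) = √((22704 - 14541) + (22425*(1/19578) + 7202*(-1/23933))) = √(8163 + (575/502 - 554/1841)) = √(8163 + 780467/924182) = √(7544878133/924182) = √6972840562712206/924182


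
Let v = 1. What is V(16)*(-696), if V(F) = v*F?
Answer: -11136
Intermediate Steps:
V(F) = F (V(F) = 1*F = F)
V(16)*(-696) = 16*(-696) = -11136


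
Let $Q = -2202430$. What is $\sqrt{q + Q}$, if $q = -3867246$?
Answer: $62 i \sqrt{1579} \approx 2463.7 i$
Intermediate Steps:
$\sqrt{q + Q} = \sqrt{-3867246 - 2202430} = \sqrt{-6069676} = 62 i \sqrt{1579}$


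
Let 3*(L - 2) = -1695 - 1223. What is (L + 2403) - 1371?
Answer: 184/3 ≈ 61.333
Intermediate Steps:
L = -2912/3 (L = 2 + (-1695 - 1223)/3 = 2 + (⅓)*(-2918) = 2 - 2918/3 = -2912/3 ≈ -970.67)
(L + 2403) - 1371 = (-2912/3 + 2403) - 1371 = 4297/3 - 1371 = 184/3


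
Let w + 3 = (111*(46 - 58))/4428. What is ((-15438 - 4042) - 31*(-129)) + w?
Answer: -1904569/123 ≈ -15484.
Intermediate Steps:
w = -406/123 (w = -3 + (111*(46 - 58))/4428 = -3 + (111*(-12))*(1/4428) = -3 - 1332*1/4428 = -3 - 37/123 = -406/123 ≈ -3.3008)
((-15438 - 4042) - 31*(-129)) + w = ((-15438 - 4042) - 31*(-129)) - 406/123 = (-19480 + 3999) - 406/123 = -15481 - 406/123 = -1904569/123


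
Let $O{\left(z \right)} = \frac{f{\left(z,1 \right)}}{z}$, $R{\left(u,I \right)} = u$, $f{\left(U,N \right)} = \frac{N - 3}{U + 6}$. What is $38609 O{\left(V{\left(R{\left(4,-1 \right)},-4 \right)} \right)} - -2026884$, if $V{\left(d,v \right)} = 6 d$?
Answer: $\frac{729639631}{360} \approx 2.0268 \cdot 10^{6}$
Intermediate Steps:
$f{\left(U,N \right)} = \frac{-3 + N}{6 + U}$
$O{\left(z \right)} = - \frac{2}{z \left(6 + z\right)}$ ($O{\left(z \right)} = \frac{\frac{1}{6 + z} \left(-3 + 1\right)}{z} = \frac{\frac{1}{6 + z} \left(-2\right)}{z} = \frac{\left(-2\right) \frac{1}{6 + z}}{z} = - \frac{2}{z \left(6 + z\right)}$)
$38609 O{\left(V{\left(R{\left(4,-1 \right)},-4 \right)} \right)} - -2026884 = 38609 \left(- \frac{2}{6 \cdot 4 \left(6 + 6 \cdot 4\right)}\right) - -2026884 = 38609 \left(- \frac{2}{24 \left(6 + 24\right)}\right) + 2026884 = 38609 \left(\left(-2\right) \frac{1}{24} \cdot \frac{1}{30}\right) + 2026884 = 38609 \left(- \frac{1}{360}\right) + 2026884 = - \frac{38609}{360} + 2026884 = \frac{729639631}{360}$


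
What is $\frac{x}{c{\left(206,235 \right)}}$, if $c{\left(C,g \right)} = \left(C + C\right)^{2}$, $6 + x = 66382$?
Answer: $\frac{8297}{21218} \approx 0.39104$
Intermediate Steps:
$x = 66376$ ($x = -6 + 66382 = 66376$)
$c{\left(C,g \right)} = 4 C^{2}$ ($c{\left(C,g \right)} = \left(2 C\right)^{2} = 4 C^{2}$)
$\frac{x}{c{\left(206,235 \right)}} = \frac{66376}{4 \cdot 206^{2}} = \frac{66376}{4 \cdot 42436} = \frac{66376}{169744} = 66376 \cdot \frac{1}{169744} = \frac{8297}{21218}$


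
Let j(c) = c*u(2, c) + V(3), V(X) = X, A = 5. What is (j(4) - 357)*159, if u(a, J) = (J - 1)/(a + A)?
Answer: -392094/7 ≈ -56013.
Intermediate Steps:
u(a, J) = (-1 + J)/(5 + a) (u(a, J) = (J - 1)/(a + 5) = (-1 + J)/(5 + a))
j(c) = 3 + c*(-1/7 + c/7) (j(c) = c*((-1 + c)/(5 + 2)) + 3 = c*((-1 + c)/7) + 3 = c*(-1/7 + c/7) + 3 = 3 + c*(-1/7 + c/7))
(j(4) - 357)*159 = ((3 + (1/7)*4*(-1 + 4)) - 357)*159 = ((3 + (1/7)*4*3) - 357)*159 = ((3 + 12/7) - 357)*159 = (33/7 - 357)*159 = -2466/7*159 = -392094/7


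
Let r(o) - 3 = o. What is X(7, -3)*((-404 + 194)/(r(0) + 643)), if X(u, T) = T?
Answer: 315/323 ≈ 0.97523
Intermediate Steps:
r(o) = 3 + o
X(7, -3)*((-404 + 194)/(r(0) + 643)) = -3*(-404 + 194)/((3 + 0) + 643) = -(-630)/(3 + 643) = -(-630)/646 = -3*(-105/323) = 315/323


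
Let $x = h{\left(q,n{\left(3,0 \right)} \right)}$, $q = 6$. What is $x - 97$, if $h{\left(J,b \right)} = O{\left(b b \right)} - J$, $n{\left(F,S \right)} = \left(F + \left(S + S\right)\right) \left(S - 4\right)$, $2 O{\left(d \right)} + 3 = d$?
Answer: $- \frac{65}{2} \approx -32.5$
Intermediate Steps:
$O{\left(d \right)} = - \frac{3}{2} + \frac{d}{2}$
$n{\left(F,S \right)} = \left(-4 + S\right) \left(F + 2 S\right)$ ($n{\left(F,S \right)} = \left(F + 2 S\right) \left(-4 + S\right) = \left(-4 + S\right) \left(F + 2 S\right)$)
$h{\left(J,b \right)} = - \frac{3}{2} + \frac{b^{2}}{2} - J$ ($h{\left(J,b \right)} = \left(- \frac{3}{2} + \frac{b b}{2}\right) - J = \left(- \frac{3}{2} + \frac{b^{2}}{2}\right) - J = - \frac{3}{2} + \frac{b^{2}}{2} - J$)
$x = \frac{129}{2}$ ($x = - \frac{3}{2} + \frac{\left(\left(-8\right) 0 - 12 + 2 \cdot 0^{2} + 3 \cdot 0\right)^{2}}{2} - 6 = - \frac{3}{2} + \frac{\left(0 - 12 + 2 \cdot 0 + 0\right)^{2}}{2} - 6 = - \frac{3}{2} + \frac{\left(0 - 12 + 0 + 0\right)^{2}}{2} - 6 = - \frac{3}{2} + \frac{\left(-12\right)^{2}}{2} - 6 = - \frac{3}{2} + \frac{1}{2} \cdot 144 - 6 = - \frac{3}{2} + 72 - 6 = \frac{129}{2} \approx 64.5$)
$x - 97 = \frac{129}{2} - 97 = - \frac{65}{2}$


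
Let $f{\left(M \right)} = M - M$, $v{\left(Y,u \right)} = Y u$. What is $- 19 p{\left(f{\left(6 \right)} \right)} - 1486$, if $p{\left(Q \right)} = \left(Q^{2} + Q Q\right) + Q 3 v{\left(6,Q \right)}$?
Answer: $-1486$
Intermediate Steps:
$f{\left(M \right)} = 0$
$p{\left(Q \right)} = 20 Q^{2}$ ($p{\left(Q \right)} = \left(Q^{2} + Q Q\right) + Q 3 \cdot 6 Q = \left(Q^{2} + Q^{2}\right) + 3 Q 6 Q = 2 Q^{2} + 18 Q^{2} = 20 Q^{2}$)
$- 19 p{\left(f{\left(6 \right)} \right)} - 1486 = - 19 \cdot 20 \cdot 0^{2} - 1486 = - 19 \cdot 20 \cdot 0 - 1486 = \left(-19\right) 0 - 1486 = 0 - 1486 = -1486$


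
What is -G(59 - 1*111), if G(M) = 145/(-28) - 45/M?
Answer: 785/182 ≈ 4.3132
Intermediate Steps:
G(M) = -145/28 - 45/M (G(M) = 145*(-1/28) - 45/M = -145/28 - 45/M)
-G(59 - 1*111) = -(-145/28 - 45/(59 - 1*111)) = -(-145/28 - 45/(59 - 111)) = -(-145/28 - 45/(-52)) = -(-145/28 - 45*(-1/52)) = -(-145/28 + 45/52) = -1*(-785/182) = 785/182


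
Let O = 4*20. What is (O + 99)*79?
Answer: 14141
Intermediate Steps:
O = 80
(O + 99)*79 = (80 + 99)*79 = 179*79 = 14141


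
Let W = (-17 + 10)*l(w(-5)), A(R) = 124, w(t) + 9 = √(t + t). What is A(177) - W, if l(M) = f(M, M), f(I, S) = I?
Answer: 61 + 7*I*√10 ≈ 61.0 + 22.136*I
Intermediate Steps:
w(t) = -9 + √2*√t (w(t) = -9 + √(t + t) = -9 + √(2*t) = -9 + √2*√t)
l(M) = M
W = 63 - 7*I*√10 (W = (-17 + 10)*(-9 + √2*√(-5)) = -7*(-9 + √2*(I*√5)) = -7*(-9 + I*√10) = 63 - 7*I*√10 ≈ 63.0 - 22.136*I)
A(177) - W = 124 - (63 - 7*I*√10) = 124 + (-63 + 7*I*√10) = 61 + 7*I*√10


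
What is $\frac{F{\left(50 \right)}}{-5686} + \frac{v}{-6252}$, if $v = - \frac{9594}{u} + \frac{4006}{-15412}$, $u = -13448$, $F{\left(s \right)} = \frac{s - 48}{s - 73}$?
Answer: $- \frac{14786956111}{258325049996976} \approx -5.7242 \cdot 10^{-5}$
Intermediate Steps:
$F{\left(s \right)} = \frac{-48 + s}{-73 + s}$
$v = \frac{286555}{631892}$ ($v = - \frac{9594}{-13448} + \frac{4006}{-15412} = \left(-9594\right) \left(- \frac{1}{13448}\right) + 4006 \left(- \frac{1}{15412}\right) = \frac{117}{164} - \frac{2003}{7706} = \frac{286555}{631892} \approx 0.45349$)
$\frac{F{\left(50 \right)}}{-5686} + \frac{v}{-6252} = \frac{\frac{1}{-73 + 50} \left(-48 + 50\right)}{-5686} + \frac{286555}{631892 \left(-6252\right)} = \frac{1}{-23} \cdot 2 \left(- \frac{1}{5686}\right) + \frac{286555}{631892} \left(- \frac{1}{6252}\right) = \left(- \frac{1}{23}\right) 2 \left(- \frac{1}{5686}\right) - \frac{286555}{3950588784} = \left(- \frac{2}{23}\right) \left(- \frac{1}{5686}\right) - \frac{286555}{3950588784} = \frac{1}{65389} - \frac{286555}{3950588784} = - \frac{14786956111}{258325049996976}$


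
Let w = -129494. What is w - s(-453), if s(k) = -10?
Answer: -129484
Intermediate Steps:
w - s(-453) = -129494 - 1*(-10) = -129494 + 10 = -129484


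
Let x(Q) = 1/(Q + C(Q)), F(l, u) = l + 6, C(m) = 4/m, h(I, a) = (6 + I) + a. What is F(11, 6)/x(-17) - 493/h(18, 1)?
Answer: -7818/25 ≈ -312.72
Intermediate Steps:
h(I, a) = 6 + I + a
F(l, u) = 6 + l
x(Q) = 1/(Q + 4/Q)
F(11, 6)/x(-17) - 493/h(18, 1) = (6 + 11)/((-17/(4 + (-17)**2))) - 493/(6 + 18 + 1) = 17/((-17/(4 + 289))) - 493/25 = 17/((-17/293)) - 493*1/25 = 17/((-17*1/293)) - 493/25 = 17/(-17/293) - 493/25 = 17*(-293/17) - 493/25 = -293 - 493/25 = -7818/25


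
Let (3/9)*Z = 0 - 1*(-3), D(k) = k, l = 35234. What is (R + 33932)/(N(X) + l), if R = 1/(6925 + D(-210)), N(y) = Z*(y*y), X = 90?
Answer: 227853381/726119810 ≈ 0.31380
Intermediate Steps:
Z = 9 (Z = 3*(0 - 1*(-3)) = 3*(0 + 3) = 3*3 = 9)
N(y) = 9*y² (N(y) = 9*(y*y) = 9*y²)
R = 1/6715 (R = 1/(6925 - 210) = 1/6715 ≈ 0.00014892)
(R + 33932)/(N(X) + l) = (1/6715 + 33932)/(9*90² + 35234) = 227853381/(6715*(9*8100 + 35234)) = 227853381/(6715*(72900 + 35234)) = (227853381/6715)/108134 = (227853381/6715)*(1/108134) = 227853381/726119810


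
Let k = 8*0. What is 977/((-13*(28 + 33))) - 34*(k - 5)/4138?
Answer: -1954008/1640717 ≈ -1.1909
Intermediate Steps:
k = 0
977/((-13*(28 + 33))) - 34*(k - 5)/4138 = 977/((-13*(28 + 33))) - 34*(0 - 5)/4138 = 977/((-13*61)) - 34*(-5)*(1/4138) = 977/(-793) + 170*(1/4138) = 977*(-1/793) + 85/2069 = -977/793 + 85/2069 = -1954008/1640717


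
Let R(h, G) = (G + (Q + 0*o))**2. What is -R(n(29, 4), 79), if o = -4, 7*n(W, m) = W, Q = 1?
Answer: -6400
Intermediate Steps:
n(W, m) = W/7
R(h, G) = (1 + G)**2 (R(h, G) = (G + (1 + 0*(-4)))**2 = (G + (1 + 0))**2 = (G + 1)**2 = (1 + G)**2)
-R(n(29, 4), 79) = -(1 + 79)**2 = -1*80**2 = -1*6400 = -6400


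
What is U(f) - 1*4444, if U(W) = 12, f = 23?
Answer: -4432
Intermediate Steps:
U(f) - 1*4444 = 12 - 1*4444 = 12 - 4444 = -4432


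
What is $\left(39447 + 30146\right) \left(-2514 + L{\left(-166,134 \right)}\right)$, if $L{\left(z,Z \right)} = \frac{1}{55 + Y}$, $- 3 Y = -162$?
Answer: $- \frac{19070221825}{109} \approx -1.7496 \cdot 10^{8}$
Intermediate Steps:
$Y = 54$ ($Y = \left(- \frac{1}{3}\right) \left(-162\right) = 54$)
$L{\left(z,Z \right)} = \frac{1}{109}$ ($L{\left(z,Z \right)} = \frac{1}{55 + 54} = \frac{1}{109}$)
$\left(39447 + 30146\right) \left(-2514 + L{\left(-166,134 \right)}\right) = \left(39447 + 30146\right) \left(-2514 + \frac{1}{109}\right) = 69593 \left(- \frac{274025}{109}\right) = - \frac{19070221825}{109}$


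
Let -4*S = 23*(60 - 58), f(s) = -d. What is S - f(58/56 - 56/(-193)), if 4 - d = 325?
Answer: -665/2 ≈ -332.50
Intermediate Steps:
d = -321 (d = 4 - 1*325 = 4 - 325 = -321)
f(s) = 321 (f(s) = -1*(-321) = 321)
S = -23/2 (S = -23*(60 - 58)/4 = -23*2/4 = -1/4*46 = -23/2 ≈ -11.500)
S - f(58/56 - 56/(-193)) = -23/2 - 1*321 = -23/2 - 321 = -665/2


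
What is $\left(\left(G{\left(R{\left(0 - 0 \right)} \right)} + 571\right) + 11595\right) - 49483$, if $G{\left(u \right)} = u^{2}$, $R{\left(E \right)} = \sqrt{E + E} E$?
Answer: $-37317$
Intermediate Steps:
$R{\left(E \right)} = \sqrt{2} E^{\frac{3}{2}}$ ($R{\left(E \right)} = \sqrt{2 E} E = \sqrt{2} \sqrt{E} E = \sqrt{2} E^{\frac{3}{2}}$)
$\left(\left(G{\left(R{\left(0 - 0 \right)} \right)} + 571\right) + 11595\right) - 49483 = \left(\left(\left(\sqrt{2} \left(0 - 0\right)^{\frac{3}{2}}\right)^{2} + 571\right) + 11595\right) - 49483 = \left(\left(\left(\sqrt{2} \left(0 + 0\right)^{\frac{3}{2}}\right)^{2} + 571\right) + 11595\right) - 49483 = \left(\left(\left(\sqrt{2} \cdot 0^{\frac{3}{2}}\right)^{2} + 571\right) + 11595\right) - 49483 = \left(\left(\left(\sqrt{2} \cdot 0\right)^{2} + 571\right) + 11595\right) - 49483 = \left(\left(0^{2} + 571\right) + 11595\right) - 49483 = \left(\left(0 + 571\right) + 11595\right) - 49483 = \left(571 + 11595\right) - 49483 = 12166 - 49483 = -37317$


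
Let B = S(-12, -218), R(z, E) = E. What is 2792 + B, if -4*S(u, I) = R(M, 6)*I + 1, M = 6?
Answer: 12475/4 ≈ 3118.8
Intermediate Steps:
S(u, I) = -1/4 - 3*I/2 (S(u, I) = -(6*I + 1)/4 = -(1 + 6*I)/4 = -1/4 - 3*I/2)
B = 1307/4 (B = -1/4 - 3/2*(-218) = -1/4 + 327 = 1307/4 ≈ 326.75)
2792 + B = 2792 + 1307/4 = 12475/4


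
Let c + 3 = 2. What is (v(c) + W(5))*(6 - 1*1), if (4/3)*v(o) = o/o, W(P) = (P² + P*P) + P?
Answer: 1115/4 ≈ 278.75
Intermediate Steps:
c = -1 (c = -3 + 2 = -1)
W(P) = P + 2*P² (W(P) = (P² + P²) + P = 2*P² + P = P + 2*P²)
v(o) = ¾ (v(o) = 3*(o/o)/4 = (¾)*1 = ¾)
(v(c) + W(5))*(6 - 1*1) = (¾ + 5*(1 + 2*5))*(6 - 1*1) = (¾ + 5*(1 + 10))*(6 - 1) = (¾ + 5*11)*5 = (¾ + 55)*5 = (223/4)*5 = 1115/4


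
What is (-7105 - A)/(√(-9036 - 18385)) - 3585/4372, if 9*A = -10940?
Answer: -3585/4372 + 53005*I*√27421/246789 ≈ -0.81999 + 35.566*I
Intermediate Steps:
A = -10940/9 (A = (⅑)*(-10940) = -10940/9 ≈ -1215.6)
(-7105 - A)/(√(-9036 - 18385)) - 3585/4372 = (-7105 - 1*(-10940/9))/(√(-9036 - 18385)) - 3585/4372 = (-7105 + 10940/9)/(√(-27421)) - 3585*1/4372 = -53005*(-I*√27421/27421)/9 - 3585/4372 = -(-53005)*I*√27421/246789 - 3585/4372 = 53005*I*√27421/246789 - 3585/4372 = -3585/4372 + 53005*I*√27421/246789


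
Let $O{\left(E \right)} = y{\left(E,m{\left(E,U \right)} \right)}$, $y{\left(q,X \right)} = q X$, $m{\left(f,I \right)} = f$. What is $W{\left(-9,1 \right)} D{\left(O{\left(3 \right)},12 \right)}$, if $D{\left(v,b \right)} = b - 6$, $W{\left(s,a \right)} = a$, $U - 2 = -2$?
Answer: $6$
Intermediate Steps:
$U = 0$ ($U = 2 - 2 = 0$)
$y{\left(q,X \right)} = X q$
$O{\left(E \right)} = E^{2}$ ($O{\left(E \right)} = E E = E^{2}$)
$D{\left(v,b \right)} = -6 + b$ ($D{\left(v,b \right)} = b - 6 = -6 + b$)
$W{\left(-9,1 \right)} D{\left(O{\left(3 \right)},12 \right)} = 1 \left(-6 + 12\right) = 1 \cdot 6 = 6$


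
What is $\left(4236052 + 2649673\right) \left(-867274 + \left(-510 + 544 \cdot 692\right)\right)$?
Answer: $-3383204578600$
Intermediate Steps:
$\left(4236052 + 2649673\right) \left(-867274 + \left(-510 + 544 \cdot 692\right)\right) = 6885725 \left(-867274 + \left(-510 + 376448\right)\right) = 6885725 \left(-867274 + 375938\right) = 6885725 \left(-491336\right) = -3383204578600$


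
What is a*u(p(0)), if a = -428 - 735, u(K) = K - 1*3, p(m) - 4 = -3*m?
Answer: -1163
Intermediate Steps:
p(m) = 4 - 3*m
u(K) = -3 + K (u(K) = K - 3 = -3 + K)
a = -1163
a*u(p(0)) = -1163*(-3 + (4 - 3*0)) = -1163*(-3 + (4 + 0)) = -1163*(-3 + 4) = -1163*1 = -1163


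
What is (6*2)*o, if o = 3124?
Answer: 37488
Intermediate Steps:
(6*2)*o = (6*2)*3124 = 12*3124 = 37488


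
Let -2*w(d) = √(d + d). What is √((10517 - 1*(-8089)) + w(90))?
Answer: √(18606 - 3*√5) ≈ 136.38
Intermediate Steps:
w(d) = -√2*√d/2 (w(d) = -√(d + d)/2 = -√2*√d/2)
√((10517 - 1*(-8089)) + w(90)) = √((10517 - 1*(-8089)) - √2*√90/2) = √((10517 + 8089) - √2*3*√10/2) = √(18606 - 3*√5)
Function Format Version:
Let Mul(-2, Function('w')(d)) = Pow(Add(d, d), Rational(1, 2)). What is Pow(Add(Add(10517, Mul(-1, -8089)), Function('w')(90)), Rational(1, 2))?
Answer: Pow(Add(18606, Mul(-3, Pow(5, Rational(1, 2)))), Rational(1, 2)) ≈ 136.38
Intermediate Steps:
Function('w')(d) = Mul(Rational(-1, 2), Pow(2, Rational(1, 2)), Pow(d, Rational(1, 2))) (Function('w')(d) = Mul(Rational(-1, 2), Pow(Add(d, d), Rational(1, 2))) = Mul(Rational(-1, 2), Pow(Mul(2, d), Rational(1, 2))) = Mul(Rational(-1, 2), Mul(Pow(2, Rational(1, 2)), Pow(d, Rational(1, 2)))) = Mul(Rational(-1, 2), Pow(2, Rational(1, 2)), Pow(d, Rational(1, 2))))
Pow(Add(Add(10517, Mul(-1, -8089)), Function('w')(90)), Rational(1, 2)) = Pow(Add(Add(10517, Mul(-1, -8089)), Mul(Rational(-1, 2), Pow(2, Rational(1, 2)), Pow(90, Rational(1, 2)))), Rational(1, 2)) = Pow(Add(Add(10517, 8089), Mul(Rational(-1, 2), Pow(2, Rational(1, 2)), Mul(3, Pow(10, Rational(1, 2))))), Rational(1, 2)) = Pow(Add(18606, Mul(-3, Pow(5, Rational(1, 2)))), Rational(1, 2))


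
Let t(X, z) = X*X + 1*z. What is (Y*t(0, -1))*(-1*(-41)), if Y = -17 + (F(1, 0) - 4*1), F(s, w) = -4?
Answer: 1025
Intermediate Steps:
t(X, z) = z + X² (t(X, z) = X² + z = z + X²)
Y = -25 (Y = -17 + (-4 - 4*1) = -17 + (-4 - 4) = -17 - 8 = -25)
(Y*t(0, -1))*(-1*(-41)) = (-25*(-1 + 0²))*(-1*(-41)) = -25*(-1 + 0)*41 = -25*(-1)*41 = 25*41 = 1025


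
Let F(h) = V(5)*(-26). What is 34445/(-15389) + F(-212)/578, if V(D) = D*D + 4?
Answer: -15756258/4447421 ≈ -3.5428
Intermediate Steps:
V(D) = 4 + D² (V(D) = D² + 4 = 4 + D²)
F(h) = -754 (F(h) = (4 + 5²)*(-26) = (4 + 25)*(-26) = 29*(-26) = -754)
34445/(-15389) + F(-212)/578 = 34445/(-15389) - 754/578 = 34445*(-1/15389) - 754*1/578 = -34445/15389 - 377/289 = -15756258/4447421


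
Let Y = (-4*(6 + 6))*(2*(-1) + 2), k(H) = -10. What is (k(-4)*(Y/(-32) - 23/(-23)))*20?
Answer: -200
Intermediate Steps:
Y = 0 (Y = (-4*12)*(-2 + 2) = -48*0 = 0)
(k(-4)*(Y/(-32) - 23/(-23)))*20 = -10*(0/(-32) - 23/(-23))*20 = -10*(0*(-1/32) - 23*(-1/23))*20 = -10*(0 + 1)*20 = -10*1*20 = -10*20 = -200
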